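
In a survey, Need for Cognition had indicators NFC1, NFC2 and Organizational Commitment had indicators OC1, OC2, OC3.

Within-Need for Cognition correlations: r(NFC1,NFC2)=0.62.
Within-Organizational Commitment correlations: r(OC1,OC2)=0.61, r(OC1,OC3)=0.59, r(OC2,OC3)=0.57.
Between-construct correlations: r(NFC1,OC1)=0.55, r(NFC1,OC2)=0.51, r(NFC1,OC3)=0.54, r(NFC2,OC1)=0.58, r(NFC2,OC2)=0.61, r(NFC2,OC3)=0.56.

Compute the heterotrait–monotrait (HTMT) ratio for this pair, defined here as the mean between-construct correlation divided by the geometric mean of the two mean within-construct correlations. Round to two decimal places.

0.92

Mean heterotrait r = 3.35/6 = 0.5583.
Mean within-NFC = 0.62/1 = 0.6200; mean within-OC = 1.77/3 = 0.5900.
Geometric mean = √(0.6200 × 0.5900) = 0.6048.
HTMT = 0.5583 / 0.6048 = 0.92.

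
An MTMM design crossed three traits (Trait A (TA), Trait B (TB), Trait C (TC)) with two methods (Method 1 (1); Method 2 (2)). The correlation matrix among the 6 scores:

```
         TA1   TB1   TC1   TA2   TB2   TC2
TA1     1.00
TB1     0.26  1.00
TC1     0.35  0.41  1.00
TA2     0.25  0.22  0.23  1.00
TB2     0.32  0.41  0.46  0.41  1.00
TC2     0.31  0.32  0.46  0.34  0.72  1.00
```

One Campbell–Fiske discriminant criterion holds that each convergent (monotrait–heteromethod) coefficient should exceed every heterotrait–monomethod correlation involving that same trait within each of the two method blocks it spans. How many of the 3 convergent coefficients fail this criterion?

Checking each validity diagonal entry against its comparison values:
TA (methods 1·2): 0.25 vs {0.26, 0.41, 0.35, 0.34} → fail.
TB (methods 1·2): 0.41 vs {0.26, 0.41, 0.41, 0.72} → fail.
TC (methods 1·2): 0.46 vs {0.35, 0.34, 0.41, 0.72} → fail.
3 of 3 fail.

3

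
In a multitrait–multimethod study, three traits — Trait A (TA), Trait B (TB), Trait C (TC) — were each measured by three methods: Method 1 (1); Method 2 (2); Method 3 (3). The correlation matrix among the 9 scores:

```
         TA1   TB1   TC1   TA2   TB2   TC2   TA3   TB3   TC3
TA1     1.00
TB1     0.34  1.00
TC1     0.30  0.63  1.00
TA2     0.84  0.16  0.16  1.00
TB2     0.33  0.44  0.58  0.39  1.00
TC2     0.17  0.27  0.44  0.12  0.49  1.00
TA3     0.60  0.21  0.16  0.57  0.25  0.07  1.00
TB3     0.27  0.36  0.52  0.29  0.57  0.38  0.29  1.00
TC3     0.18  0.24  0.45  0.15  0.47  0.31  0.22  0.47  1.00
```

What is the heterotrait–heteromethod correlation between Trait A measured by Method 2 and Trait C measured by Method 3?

Different traits and methods: r(TA2, TC3) = 0.15.

0.15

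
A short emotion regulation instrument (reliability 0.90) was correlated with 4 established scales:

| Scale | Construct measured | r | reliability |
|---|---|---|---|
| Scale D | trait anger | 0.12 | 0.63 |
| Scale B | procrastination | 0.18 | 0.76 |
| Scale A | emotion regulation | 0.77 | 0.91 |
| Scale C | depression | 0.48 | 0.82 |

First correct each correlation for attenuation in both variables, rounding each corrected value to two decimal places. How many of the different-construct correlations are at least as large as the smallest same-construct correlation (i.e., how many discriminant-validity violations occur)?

0

Disattenuated r (r / √(r_scale · r_new)):
  Scale D (disc): 0.12 / √(0.63·0.90) = 0.16
  Scale B (disc): 0.18 / √(0.76·0.90) = 0.22
  Scale A (conv): 0.77 / √(0.91·0.90) = 0.85
  Scale C (disc): 0.48 / √(0.82·0.90) = 0.56
Smallest convergent = 0.85. Discriminant values: 0.16, 0.22, 0.56; count ≥ 0.85 → 0.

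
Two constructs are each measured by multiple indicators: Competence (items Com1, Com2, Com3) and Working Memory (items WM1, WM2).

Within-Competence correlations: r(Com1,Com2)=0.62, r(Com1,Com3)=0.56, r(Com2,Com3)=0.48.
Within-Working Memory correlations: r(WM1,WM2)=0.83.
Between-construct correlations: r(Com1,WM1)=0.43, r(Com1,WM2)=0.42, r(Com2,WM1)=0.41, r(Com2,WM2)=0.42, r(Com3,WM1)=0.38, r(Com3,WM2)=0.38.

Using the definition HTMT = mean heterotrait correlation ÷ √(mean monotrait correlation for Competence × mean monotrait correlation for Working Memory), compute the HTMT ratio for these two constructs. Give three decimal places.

Mean between = 2.44/6 = 0.4067.
Mean within-Com = 1.66/3 = 0.5533; mean within-WM = 0.83/1 = 0.8300.
Geometric mean = √(0.5533 × 0.8300) = 0.6777.
HTMT = 0.4067 / 0.6777 = 0.600.

0.600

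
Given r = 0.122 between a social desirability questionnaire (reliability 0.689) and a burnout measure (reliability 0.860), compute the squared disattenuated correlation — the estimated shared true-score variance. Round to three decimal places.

Disattenuated r = 0.122 / √(0.689 × 0.860) = 0.122 / 0.7698 = 0.1585.
Shared true-score variance = 0.1585² = 0.0251 ≈ 0.025.

0.025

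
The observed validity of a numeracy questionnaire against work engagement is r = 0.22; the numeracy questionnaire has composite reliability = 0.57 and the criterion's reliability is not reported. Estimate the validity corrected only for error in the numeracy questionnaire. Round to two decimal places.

Single correction: r_c = r_obs / √r_xx = 0.22 / √0.57 = 0.22 / 0.7550 ≈ 0.29.

0.29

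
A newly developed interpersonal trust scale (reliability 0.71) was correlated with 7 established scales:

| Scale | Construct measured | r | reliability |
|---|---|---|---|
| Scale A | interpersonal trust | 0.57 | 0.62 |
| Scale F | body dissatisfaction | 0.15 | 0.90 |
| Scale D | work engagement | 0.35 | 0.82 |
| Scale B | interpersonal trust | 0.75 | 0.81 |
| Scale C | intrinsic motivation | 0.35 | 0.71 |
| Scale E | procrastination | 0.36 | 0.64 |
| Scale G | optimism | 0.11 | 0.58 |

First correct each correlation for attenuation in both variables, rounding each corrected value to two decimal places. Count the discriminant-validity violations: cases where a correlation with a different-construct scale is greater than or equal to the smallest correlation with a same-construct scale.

0

Disattenuated r (r / √(r_scale · r_new)):
  Scale A (conv): 0.57 / √(0.62·0.71) = 0.86
  Scale F (disc): 0.15 / √(0.90·0.71) = 0.19
  Scale D (disc): 0.35 / √(0.82·0.71) = 0.46
  Scale B (conv): 0.75 / √(0.81·0.71) = 0.99
  Scale C (disc): 0.35 / √(0.71·0.71) = 0.49
  Scale E (disc): 0.36 / √(0.64·0.71) = 0.53
  Scale G (disc): 0.11 / √(0.58·0.71) = 0.17
Smallest convergent = 0.86. Discriminant values: 0.19, 0.46, 0.49, 0.53, 0.17; count ≥ 0.86 → 0.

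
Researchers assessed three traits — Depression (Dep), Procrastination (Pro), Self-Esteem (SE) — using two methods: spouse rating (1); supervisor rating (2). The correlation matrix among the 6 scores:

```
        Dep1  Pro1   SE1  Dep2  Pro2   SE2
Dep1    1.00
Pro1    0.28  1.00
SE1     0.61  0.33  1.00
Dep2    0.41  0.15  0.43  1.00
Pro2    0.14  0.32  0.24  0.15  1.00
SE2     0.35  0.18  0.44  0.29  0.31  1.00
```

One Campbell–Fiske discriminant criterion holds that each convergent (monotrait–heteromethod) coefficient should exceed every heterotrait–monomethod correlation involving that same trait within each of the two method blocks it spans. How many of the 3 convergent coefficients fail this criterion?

Each convergent coefficient versus the relevant comparison correlations:
Dep (methods 1·2): 0.41 vs {0.28, 0.15, 0.61, 0.29} → fail.
Pro (methods 1·2): 0.32 vs {0.28, 0.15, 0.33, 0.31} → fail.
SE (methods 1·2): 0.44 vs {0.61, 0.29, 0.33, 0.31} → fail.
3 of 3 fail.

3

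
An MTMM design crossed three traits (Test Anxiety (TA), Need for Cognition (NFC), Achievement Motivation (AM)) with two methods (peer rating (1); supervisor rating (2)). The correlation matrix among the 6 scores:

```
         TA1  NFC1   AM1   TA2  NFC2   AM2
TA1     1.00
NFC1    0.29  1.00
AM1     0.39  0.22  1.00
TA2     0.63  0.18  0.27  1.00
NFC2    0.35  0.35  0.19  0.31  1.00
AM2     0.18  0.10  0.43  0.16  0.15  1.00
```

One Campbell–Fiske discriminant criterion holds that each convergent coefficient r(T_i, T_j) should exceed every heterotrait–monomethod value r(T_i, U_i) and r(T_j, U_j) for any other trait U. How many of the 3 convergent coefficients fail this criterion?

Checking each validity diagonal entry against its comparison values:
TA (methods 1·2): 0.63 vs {0.29, 0.31, 0.39, 0.16} → pass.
NFC (methods 1·2): 0.35 vs {0.29, 0.31, 0.22, 0.15} → pass.
AM (methods 1·2): 0.43 vs {0.39, 0.16, 0.22, 0.15} → pass.
0 of 3 fail.

0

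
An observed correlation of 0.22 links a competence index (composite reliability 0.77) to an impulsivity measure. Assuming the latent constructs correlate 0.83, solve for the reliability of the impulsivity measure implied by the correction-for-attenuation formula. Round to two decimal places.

r_true = r_obs / √(r_xx · r_yy) ⇒ 0.83 = 0.22 / √(0.77 · r_yy).
√(0.77 · r_yy) = 0.22 / 0.83 = 0.2651; 0.77 · r_yy = 0.0703; r_yy = 0.0703 / 0.77 ≈ 0.09.

0.09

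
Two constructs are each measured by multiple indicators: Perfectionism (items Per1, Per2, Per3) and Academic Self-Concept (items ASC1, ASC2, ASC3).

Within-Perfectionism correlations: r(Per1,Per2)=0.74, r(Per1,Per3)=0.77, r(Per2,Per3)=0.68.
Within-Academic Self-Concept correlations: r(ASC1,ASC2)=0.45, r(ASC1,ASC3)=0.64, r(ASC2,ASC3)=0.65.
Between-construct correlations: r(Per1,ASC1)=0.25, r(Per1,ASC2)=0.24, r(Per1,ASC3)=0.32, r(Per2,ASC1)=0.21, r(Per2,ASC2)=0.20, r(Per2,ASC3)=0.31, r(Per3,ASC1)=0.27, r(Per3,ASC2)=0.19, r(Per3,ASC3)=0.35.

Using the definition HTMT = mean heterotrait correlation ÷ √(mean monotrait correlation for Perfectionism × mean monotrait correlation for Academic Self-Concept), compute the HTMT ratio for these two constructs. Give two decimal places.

Mean between = 2.34/9 = 0.2600.
Mean within-Per = 2.19/3 = 0.7300; mean within-ASC = 1.74/3 = 0.5800.
Geometric mean = √(0.7300 × 0.5800) = 0.6507.
HTMT = 0.2600 / 0.6507 = 0.40.

0.40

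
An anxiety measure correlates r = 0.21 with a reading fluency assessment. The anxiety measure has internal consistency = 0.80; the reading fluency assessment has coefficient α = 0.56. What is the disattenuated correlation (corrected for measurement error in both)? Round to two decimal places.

r_true = r_obs / √(r_xx · r_yy) = 0.21 / √(0.80 × 0.56) = 0.21 / √0.4480 = 0.21 / 0.6693 ≈ 0.31.

0.31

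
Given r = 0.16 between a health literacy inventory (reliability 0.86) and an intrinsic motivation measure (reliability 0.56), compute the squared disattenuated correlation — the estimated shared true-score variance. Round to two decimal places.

0.05

Disattenuated r = 0.16 / √(0.86 × 0.56) = 0.16 / 0.6940 = 0.2305.
Shared true-score variance = 0.2305² = 0.0531 ≈ 0.05.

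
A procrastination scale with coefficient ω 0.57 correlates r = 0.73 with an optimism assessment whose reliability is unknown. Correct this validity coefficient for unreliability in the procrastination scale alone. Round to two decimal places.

Single correction: r_c = r_obs / √r_xx = 0.73 / √0.57 = 0.73 / 0.7550 ≈ 0.97.

0.97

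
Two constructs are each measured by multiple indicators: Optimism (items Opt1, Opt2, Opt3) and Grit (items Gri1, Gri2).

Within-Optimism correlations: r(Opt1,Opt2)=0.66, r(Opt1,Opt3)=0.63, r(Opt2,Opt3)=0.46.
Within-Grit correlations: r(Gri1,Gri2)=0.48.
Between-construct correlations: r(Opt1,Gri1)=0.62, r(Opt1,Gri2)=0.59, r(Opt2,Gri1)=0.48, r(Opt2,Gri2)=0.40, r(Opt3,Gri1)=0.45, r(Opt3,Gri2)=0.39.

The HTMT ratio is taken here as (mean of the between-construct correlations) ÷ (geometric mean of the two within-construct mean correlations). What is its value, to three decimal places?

Between-construct mean = 2.93/6 = 0.4883.
Mean within-Opt = 1.75/3 = 0.5833; mean within-Gri = 0.48/1 = 0.4800.
Geometric mean = √(0.5833 × 0.4800) = 0.5291.
HTMT = 0.4883 / 0.5291 = 0.923.

0.923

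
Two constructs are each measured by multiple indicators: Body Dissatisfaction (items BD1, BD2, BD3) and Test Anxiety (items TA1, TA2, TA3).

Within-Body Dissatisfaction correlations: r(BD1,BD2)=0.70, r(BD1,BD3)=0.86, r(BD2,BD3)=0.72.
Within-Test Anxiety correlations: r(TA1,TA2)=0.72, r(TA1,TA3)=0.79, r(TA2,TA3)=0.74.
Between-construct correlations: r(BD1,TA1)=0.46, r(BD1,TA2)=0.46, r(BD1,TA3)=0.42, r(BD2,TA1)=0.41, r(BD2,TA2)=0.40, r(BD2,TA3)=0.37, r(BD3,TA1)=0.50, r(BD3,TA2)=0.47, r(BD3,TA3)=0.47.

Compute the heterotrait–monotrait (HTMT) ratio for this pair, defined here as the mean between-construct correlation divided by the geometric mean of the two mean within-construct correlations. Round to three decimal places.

Mean between = 3.96/9 = 0.4400.
Mean within-BD = 2.28/3 = 0.7600; mean within-TA = 2.25/3 = 0.7500.
Geometric mean = √(0.7600 × 0.7500) = 0.7550.
HTMT = 0.4400 / 0.7550 = 0.583.

0.583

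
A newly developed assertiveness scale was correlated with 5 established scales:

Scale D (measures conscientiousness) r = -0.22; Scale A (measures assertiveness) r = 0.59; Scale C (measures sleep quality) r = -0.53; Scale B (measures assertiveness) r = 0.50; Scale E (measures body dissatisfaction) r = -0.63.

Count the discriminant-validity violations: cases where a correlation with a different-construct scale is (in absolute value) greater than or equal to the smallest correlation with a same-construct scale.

Convergent (same construct = assertiveness): Scale A, Scale B.
Smallest convergent = 0.50. Discriminant |r|: 0.22, 0.53, 0.63; count ≥ 0.50 → 2.

2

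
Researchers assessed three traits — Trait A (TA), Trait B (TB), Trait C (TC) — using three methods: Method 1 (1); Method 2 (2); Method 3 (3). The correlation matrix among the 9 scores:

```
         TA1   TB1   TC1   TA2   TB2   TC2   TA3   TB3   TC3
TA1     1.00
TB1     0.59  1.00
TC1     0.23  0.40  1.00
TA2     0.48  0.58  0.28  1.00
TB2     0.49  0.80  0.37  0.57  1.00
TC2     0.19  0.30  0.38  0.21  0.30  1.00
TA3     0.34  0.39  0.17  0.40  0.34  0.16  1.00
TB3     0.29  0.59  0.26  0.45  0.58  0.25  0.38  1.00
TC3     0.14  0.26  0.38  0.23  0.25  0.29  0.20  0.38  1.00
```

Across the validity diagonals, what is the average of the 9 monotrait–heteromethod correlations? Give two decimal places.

Convergent values: 0.48, 0.34, 0.40, 0.80, 0.59, 0.58, 0.38, 0.38, 0.29; mean = 4.24/9 = 0.47.

0.47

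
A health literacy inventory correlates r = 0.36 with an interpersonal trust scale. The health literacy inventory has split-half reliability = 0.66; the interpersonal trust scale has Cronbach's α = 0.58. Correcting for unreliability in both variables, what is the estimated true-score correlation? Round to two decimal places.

r_true = r_obs / √(r_xx · r_yy) = 0.36 / √(0.66 × 0.58) = 0.36 / √0.3828 = 0.36 / 0.6187 ≈ 0.58.

0.58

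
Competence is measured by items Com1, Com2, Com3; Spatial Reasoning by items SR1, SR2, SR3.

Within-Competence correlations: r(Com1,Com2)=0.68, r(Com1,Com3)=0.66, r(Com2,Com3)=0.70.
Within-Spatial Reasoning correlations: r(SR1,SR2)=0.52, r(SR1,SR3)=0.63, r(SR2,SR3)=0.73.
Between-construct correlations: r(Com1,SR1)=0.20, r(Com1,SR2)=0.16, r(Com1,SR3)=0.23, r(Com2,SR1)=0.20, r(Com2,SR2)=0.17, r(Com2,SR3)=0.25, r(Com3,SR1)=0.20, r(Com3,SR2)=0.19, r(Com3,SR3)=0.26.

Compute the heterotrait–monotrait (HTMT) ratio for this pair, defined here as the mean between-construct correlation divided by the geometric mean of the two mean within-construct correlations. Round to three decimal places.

0.317

Mean between = 1.86/9 = 0.2067.
Mean within-Com = 2.04/3 = 0.6800; mean within-SR = 1.88/3 = 0.6267.
Geometric mean = √(0.6800 × 0.6267) = 0.6528.
HTMT = 0.2067 / 0.6528 = 0.317.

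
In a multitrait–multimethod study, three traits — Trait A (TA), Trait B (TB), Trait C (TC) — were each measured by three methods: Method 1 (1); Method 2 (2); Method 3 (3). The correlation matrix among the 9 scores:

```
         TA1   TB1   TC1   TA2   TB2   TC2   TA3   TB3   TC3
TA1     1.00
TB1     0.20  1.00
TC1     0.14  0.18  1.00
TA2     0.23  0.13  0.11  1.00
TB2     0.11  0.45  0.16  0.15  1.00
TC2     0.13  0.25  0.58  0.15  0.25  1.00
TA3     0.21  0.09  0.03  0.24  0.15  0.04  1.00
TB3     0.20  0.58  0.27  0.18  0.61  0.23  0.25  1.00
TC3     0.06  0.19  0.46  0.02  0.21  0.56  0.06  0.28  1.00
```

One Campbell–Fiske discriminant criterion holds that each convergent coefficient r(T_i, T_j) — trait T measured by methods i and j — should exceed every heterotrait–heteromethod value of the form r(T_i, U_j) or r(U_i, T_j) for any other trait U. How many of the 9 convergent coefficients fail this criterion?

Each convergent coefficient versus the relevant comparison correlations:
TA (methods 1·2): 0.23 vs {0.11, 0.13, 0.13, 0.11} → pass.
TA (methods 1·3): 0.21 vs {0.20, 0.09, 0.06, 0.03} → pass.
TA (methods 2·3): 0.24 vs {0.18, 0.15, 0.02, 0.04} → pass.
TB (methods 1·2): 0.45 vs {0.13, 0.11, 0.25, 0.16} → pass.
TB (methods 1·3): 0.58 vs {0.09, 0.20, 0.19, 0.27} → pass.
TB (methods 2·3): 0.61 vs {0.15, 0.18, 0.21, 0.23} → pass.
TC (methods 1·2): 0.58 vs {0.11, 0.13, 0.16, 0.25} → pass.
TC (methods 1·3): 0.46 vs {0.03, 0.06, 0.27, 0.19} → pass.
TC (methods 2·3): 0.56 vs {0.04, 0.02, 0.23, 0.21} → pass.
0 of 9 fail.

0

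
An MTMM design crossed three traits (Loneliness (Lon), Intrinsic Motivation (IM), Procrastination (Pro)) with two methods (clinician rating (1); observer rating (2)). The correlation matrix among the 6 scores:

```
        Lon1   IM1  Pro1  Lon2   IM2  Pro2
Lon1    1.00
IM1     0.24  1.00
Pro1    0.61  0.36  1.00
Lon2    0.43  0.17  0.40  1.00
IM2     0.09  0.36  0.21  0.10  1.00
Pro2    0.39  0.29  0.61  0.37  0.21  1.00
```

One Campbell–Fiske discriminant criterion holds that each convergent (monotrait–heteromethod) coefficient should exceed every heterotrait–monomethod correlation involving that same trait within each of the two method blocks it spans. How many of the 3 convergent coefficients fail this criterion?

Convergent coefficients and their comparison sets:
Lon (methods 1·2): 0.43 vs {0.24, 0.10, 0.61, 0.37} → fail.
IM (methods 1·2): 0.36 vs {0.24, 0.10, 0.36, 0.21} → fail.
Pro (methods 1·2): 0.61 vs {0.61, 0.37, 0.36, 0.21} → fail.
3 of 3 fail.

3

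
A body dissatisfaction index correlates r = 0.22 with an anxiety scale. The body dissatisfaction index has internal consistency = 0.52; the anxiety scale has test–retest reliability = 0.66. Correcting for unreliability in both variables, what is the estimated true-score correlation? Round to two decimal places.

r_true = r_obs / √(r_xx · r_yy) = 0.22 / √(0.52 × 0.66) = 0.22 / √0.3432 = 0.22 / 0.5858 ≈ 0.38.

0.38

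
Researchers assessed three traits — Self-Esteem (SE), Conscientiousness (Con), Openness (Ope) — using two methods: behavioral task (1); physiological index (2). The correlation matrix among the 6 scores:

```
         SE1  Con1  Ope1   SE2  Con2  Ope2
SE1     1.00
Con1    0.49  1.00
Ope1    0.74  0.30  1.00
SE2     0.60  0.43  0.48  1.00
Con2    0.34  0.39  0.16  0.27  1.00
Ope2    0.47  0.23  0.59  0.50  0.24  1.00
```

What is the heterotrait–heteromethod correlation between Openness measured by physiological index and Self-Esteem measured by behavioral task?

0.47

Different traits and methods: r(Ope2, SE1) = 0.47.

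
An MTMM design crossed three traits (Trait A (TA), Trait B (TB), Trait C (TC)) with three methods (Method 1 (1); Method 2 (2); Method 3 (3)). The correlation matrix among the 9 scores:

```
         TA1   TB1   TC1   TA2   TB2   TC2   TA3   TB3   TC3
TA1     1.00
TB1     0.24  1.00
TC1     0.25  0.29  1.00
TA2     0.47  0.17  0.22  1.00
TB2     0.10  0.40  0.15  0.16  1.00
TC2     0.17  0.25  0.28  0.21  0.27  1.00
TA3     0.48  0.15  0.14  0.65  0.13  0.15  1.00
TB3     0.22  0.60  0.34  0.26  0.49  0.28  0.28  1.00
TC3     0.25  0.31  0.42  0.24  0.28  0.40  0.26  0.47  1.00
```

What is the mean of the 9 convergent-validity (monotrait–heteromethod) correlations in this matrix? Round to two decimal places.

Convergent values: 0.47, 0.48, 0.65, 0.40, 0.60, 0.49, 0.28, 0.42, 0.40; mean = 4.19/9 = 0.47.

0.47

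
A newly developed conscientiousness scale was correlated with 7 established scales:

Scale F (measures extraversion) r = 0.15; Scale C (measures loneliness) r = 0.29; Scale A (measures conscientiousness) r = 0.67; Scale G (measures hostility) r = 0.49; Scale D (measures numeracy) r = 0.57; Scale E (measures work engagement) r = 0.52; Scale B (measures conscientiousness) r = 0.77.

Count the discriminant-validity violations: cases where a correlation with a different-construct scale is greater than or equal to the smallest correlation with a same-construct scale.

Convergent (same construct = conscientiousness): Scale A, Scale B.
Smallest convergent = 0.67. Discriminant values: 0.15, 0.29, 0.49, 0.57, 0.52; count ≥ 0.67 → 0.

0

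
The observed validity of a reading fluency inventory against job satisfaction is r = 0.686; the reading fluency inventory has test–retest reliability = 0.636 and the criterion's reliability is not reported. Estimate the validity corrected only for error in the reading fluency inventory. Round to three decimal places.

Single correction: r_c = r_obs / √r_xx = 0.686 / √0.636 = 0.686 / 0.7975 ≈ 0.860.

0.860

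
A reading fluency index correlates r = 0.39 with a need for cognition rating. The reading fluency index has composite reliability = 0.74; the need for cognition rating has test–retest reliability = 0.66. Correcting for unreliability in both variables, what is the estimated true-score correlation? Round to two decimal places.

0.56

r_true = r_obs / √(r_xx · r_yy) = 0.39 / √(0.74 × 0.66) = 0.39 / √0.4884 = 0.39 / 0.6989 ≈ 0.56.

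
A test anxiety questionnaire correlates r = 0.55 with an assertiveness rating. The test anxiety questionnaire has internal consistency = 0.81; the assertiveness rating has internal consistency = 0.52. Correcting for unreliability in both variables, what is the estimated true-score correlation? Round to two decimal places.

0.85

r_true = r_obs / √(r_xx · r_yy) = 0.55 / √(0.81 × 0.52) = 0.55 / √0.4212 = 0.55 / 0.6490 ≈ 0.85.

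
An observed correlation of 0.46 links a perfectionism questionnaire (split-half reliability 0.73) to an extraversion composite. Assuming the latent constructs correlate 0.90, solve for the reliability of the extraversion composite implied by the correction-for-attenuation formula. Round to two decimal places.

0.36

r_true = r_obs / √(r_xx · r_yy) ⇒ 0.90 = 0.46 / √(0.73 · r_yy).
√(0.73 · r_yy) = 0.46 / 0.90 = 0.5111; 0.73 · r_yy = 0.2612; r_yy = 0.2612 / 0.73 ≈ 0.36.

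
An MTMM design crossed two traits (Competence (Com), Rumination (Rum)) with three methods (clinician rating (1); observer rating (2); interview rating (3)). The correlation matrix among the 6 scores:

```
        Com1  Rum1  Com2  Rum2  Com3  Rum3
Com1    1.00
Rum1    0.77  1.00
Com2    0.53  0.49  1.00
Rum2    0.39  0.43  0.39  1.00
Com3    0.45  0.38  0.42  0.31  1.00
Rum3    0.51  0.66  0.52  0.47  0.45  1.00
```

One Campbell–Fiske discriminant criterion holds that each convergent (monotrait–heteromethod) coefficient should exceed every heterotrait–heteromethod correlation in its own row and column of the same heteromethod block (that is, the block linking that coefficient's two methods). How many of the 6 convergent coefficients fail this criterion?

4

Each convergent coefficient versus the relevant comparison correlations:
Com (methods 1·2): 0.53 vs {0.39, 0.49} → pass.
Com (methods 1·3): 0.45 vs {0.51, 0.38} → fail.
Com (methods 2·3): 0.42 vs {0.52, 0.31} → fail.
Rum (methods 1·2): 0.43 vs {0.49, 0.39} → fail.
Rum (methods 1·3): 0.66 vs {0.38, 0.51} → pass.
Rum (methods 2·3): 0.47 vs {0.31, 0.52} → fail.
4 of 6 fail.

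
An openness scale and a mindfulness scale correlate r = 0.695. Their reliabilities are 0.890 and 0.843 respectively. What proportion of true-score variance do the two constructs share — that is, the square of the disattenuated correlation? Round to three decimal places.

0.644

Disattenuated r = 0.695 / √(0.890 × 0.843) = 0.695 / 0.8662 = 0.8024.
Shared true-score variance = 0.8024² = 0.6438 ≈ 0.644.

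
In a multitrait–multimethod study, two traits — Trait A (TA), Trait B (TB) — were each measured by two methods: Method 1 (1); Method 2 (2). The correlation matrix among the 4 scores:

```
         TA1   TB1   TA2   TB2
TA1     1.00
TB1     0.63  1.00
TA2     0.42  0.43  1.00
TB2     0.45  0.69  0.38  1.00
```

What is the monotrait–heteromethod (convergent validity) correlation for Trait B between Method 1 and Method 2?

Same trait (TB), different methods: r(TB1, TB2) = 0.69.

0.69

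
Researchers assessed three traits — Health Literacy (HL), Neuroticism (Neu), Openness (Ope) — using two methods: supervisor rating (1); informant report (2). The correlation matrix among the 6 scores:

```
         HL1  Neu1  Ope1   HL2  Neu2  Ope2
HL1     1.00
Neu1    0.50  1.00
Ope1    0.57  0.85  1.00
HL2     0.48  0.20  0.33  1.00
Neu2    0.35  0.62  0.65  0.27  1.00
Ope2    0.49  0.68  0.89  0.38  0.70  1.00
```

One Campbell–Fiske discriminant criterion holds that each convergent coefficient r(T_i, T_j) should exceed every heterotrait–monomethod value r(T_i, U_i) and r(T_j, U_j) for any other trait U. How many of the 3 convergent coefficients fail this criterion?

Each convergent coefficient versus the relevant comparison correlations:
HL (methods 1·2): 0.48 vs {0.50, 0.27, 0.57, 0.38} → fail.
Neu (methods 1·2): 0.62 vs {0.50, 0.27, 0.85, 0.70} → fail.
Ope (methods 1·2): 0.89 vs {0.57, 0.38, 0.85, 0.70} → pass.
2 of 3 fail.

2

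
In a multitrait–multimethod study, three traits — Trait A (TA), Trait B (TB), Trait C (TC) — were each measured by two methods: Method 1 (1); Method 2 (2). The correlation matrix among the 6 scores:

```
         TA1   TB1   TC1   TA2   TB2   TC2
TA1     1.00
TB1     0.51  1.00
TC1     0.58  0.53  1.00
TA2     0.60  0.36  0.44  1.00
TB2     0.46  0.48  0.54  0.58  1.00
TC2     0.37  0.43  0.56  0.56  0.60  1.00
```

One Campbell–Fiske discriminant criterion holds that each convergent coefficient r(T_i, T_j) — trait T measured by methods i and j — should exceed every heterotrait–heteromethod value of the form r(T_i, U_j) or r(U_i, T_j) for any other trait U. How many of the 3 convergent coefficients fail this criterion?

Checking each validity diagonal entry against its comparison values:
TA (methods 1·2): 0.60 vs {0.46, 0.36, 0.37, 0.44} → pass.
TB (methods 1·2): 0.48 vs {0.36, 0.46, 0.43, 0.54} → fail.
TC (methods 1·2): 0.56 vs {0.44, 0.37, 0.54, 0.43} → pass.
1 of 3 fail.

1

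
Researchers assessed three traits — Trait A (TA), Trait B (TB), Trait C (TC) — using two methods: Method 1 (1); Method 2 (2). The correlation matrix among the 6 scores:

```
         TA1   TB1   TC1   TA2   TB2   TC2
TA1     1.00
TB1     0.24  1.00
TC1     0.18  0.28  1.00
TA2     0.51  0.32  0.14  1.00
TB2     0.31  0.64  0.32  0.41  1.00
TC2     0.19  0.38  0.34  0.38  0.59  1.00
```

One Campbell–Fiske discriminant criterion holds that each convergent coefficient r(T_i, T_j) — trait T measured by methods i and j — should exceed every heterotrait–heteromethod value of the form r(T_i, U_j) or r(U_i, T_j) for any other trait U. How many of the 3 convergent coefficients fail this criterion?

1

Checking each validity diagonal entry against its comparison values:
TA (methods 1·2): 0.51 vs {0.31, 0.32, 0.19, 0.14} → pass.
TB (methods 1·2): 0.64 vs {0.32, 0.31, 0.38, 0.32} → pass.
TC (methods 1·2): 0.34 vs {0.14, 0.19, 0.32, 0.38} → fail.
1 of 3 fail.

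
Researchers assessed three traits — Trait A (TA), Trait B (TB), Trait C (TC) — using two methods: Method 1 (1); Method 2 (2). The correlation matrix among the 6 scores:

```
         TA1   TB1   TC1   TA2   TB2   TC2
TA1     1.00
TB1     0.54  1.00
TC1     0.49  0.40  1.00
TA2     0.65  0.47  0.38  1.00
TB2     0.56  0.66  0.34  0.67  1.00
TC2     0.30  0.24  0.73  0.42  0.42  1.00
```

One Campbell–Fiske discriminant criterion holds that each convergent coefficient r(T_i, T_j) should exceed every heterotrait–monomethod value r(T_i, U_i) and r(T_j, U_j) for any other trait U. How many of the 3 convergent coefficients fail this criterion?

Checking each validity diagonal entry against its comparison values:
TA (methods 1·2): 0.65 vs {0.54, 0.67, 0.49, 0.42} → fail.
TB (methods 1·2): 0.66 vs {0.54, 0.67, 0.40, 0.42} → fail.
TC (methods 1·2): 0.73 vs {0.49, 0.42, 0.40, 0.42} → pass.
2 of 3 fail.

2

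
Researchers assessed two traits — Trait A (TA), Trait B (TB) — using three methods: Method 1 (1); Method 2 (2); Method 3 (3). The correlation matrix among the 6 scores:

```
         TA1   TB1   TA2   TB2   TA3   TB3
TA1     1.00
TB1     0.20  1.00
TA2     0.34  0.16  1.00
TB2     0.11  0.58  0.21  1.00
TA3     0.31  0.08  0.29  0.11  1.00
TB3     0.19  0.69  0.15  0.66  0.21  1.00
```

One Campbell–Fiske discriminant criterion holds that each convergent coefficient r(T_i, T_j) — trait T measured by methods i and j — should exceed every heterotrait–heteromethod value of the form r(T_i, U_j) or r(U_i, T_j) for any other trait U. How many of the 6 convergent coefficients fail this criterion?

Each convergent coefficient versus the relevant comparison correlations:
TA (methods 1·2): 0.34 vs {0.11, 0.16} → pass.
TA (methods 1·3): 0.31 vs {0.19, 0.08} → pass.
TA (methods 2·3): 0.29 vs {0.15, 0.11} → pass.
TB (methods 1·2): 0.58 vs {0.16, 0.11} → pass.
TB (methods 1·3): 0.69 vs {0.08, 0.19} → pass.
TB (methods 2·3): 0.66 vs {0.11, 0.15} → pass.
0 of 6 fail.

0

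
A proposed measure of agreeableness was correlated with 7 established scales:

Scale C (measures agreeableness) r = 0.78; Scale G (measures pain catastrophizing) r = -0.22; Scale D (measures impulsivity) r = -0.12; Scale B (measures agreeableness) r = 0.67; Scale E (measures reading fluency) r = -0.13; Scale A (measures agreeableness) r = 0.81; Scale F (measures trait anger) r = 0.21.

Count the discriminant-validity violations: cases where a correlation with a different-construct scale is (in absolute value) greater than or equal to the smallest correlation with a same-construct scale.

Convergent (same construct = agreeableness): Scale C, Scale B, Scale A.
Smallest convergent = 0.67. Discriminant |r|: 0.22, 0.12, 0.13, 0.21; count ≥ 0.67 → 0.

0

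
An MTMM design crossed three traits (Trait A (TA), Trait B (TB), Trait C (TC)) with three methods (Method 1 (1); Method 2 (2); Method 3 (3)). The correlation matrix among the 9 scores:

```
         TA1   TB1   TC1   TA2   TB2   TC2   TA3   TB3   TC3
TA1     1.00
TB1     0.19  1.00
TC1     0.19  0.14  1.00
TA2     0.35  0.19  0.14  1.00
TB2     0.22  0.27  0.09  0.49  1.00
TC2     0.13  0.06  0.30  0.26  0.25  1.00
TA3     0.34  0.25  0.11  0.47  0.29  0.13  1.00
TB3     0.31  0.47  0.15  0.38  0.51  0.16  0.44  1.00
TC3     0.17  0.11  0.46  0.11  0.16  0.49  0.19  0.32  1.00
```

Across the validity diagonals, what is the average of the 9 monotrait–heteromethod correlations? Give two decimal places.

Convergent values: 0.35, 0.34, 0.47, 0.27, 0.47, 0.51, 0.30, 0.46, 0.49; mean = 3.66/9 = 0.41.

0.41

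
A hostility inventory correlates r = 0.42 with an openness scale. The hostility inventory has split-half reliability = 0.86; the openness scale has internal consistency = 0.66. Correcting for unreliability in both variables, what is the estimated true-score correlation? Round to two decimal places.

r_true = r_obs / √(r_xx · r_yy) = 0.42 / √(0.86 × 0.66) = 0.42 / √0.5676 = 0.42 / 0.7534 ≈ 0.56.

0.56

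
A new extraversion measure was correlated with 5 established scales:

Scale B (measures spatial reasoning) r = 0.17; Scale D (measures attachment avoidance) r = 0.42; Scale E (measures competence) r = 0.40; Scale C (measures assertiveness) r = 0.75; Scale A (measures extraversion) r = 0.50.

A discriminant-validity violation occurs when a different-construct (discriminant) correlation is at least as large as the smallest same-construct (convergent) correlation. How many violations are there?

1

Convergent (same construct = extraversion): Scale A.
Smallest convergent = 0.50. Discriminant values: 0.17, 0.42, 0.40, 0.75; count ≥ 0.50 → 1.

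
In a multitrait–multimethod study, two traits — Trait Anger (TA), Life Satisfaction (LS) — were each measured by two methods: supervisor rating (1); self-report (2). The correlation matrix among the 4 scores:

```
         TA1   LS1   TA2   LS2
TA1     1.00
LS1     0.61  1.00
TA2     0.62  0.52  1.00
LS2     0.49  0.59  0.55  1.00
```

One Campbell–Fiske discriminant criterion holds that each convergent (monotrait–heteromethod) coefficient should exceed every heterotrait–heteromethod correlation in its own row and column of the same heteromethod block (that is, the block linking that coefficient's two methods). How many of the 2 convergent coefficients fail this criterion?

Each convergent coefficient versus the relevant comparison correlations:
TA (methods 1·2): 0.62 vs {0.49, 0.52} → pass.
LS (methods 1·2): 0.59 vs {0.52, 0.49} → pass.
0 of 2 fail.

0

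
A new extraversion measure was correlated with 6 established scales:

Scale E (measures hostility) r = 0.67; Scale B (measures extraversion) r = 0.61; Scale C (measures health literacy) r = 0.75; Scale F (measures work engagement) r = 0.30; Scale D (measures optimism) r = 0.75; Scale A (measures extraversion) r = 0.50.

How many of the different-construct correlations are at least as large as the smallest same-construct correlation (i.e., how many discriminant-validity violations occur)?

Convergent (same construct = extraversion): Scale B, Scale A.
Smallest convergent = 0.50. Discriminant values: 0.67, 0.75, 0.30, 0.75; count ≥ 0.50 → 3.

3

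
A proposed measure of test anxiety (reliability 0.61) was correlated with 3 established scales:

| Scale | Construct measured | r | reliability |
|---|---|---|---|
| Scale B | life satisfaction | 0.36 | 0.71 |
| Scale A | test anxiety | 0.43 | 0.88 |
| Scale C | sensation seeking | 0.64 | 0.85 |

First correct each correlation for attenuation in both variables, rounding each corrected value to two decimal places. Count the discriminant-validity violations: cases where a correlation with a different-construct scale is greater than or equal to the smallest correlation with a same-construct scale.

Disattenuated r (r / √(r_scale · r_new)):
  Scale B (disc): 0.36 / √(0.71·0.61) = 0.55
  Scale A (conv): 0.43 / √(0.88·0.61) = 0.59
  Scale C (disc): 0.64 / √(0.85·0.61) = 0.89
Smallest convergent = 0.59. Discriminant values: 0.55, 0.89; count ≥ 0.59 → 1.

1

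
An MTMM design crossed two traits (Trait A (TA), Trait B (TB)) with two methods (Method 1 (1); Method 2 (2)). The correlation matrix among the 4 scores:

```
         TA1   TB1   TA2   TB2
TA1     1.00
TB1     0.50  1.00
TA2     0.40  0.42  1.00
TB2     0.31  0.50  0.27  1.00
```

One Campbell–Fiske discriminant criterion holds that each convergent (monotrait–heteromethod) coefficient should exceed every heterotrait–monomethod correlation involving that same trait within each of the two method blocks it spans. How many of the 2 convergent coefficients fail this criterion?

2

Each convergent coefficient versus the relevant comparison correlations:
TA (methods 1·2): 0.40 vs {0.50, 0.27} → fail.
TB (methods 1·2): 0.50 vs {0.50, 0.27} → fail.
2 of 2 fail.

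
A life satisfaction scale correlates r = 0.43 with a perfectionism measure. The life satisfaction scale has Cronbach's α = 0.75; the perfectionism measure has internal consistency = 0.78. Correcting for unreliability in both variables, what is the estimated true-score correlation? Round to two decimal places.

r_true = r_obs / √(r_xx · r_yy) = 0.43 / √(0.75 × 0.78) = 0.43 / √0.5850 = 0.43 / 0.7649 ≈ 0.56.

0.56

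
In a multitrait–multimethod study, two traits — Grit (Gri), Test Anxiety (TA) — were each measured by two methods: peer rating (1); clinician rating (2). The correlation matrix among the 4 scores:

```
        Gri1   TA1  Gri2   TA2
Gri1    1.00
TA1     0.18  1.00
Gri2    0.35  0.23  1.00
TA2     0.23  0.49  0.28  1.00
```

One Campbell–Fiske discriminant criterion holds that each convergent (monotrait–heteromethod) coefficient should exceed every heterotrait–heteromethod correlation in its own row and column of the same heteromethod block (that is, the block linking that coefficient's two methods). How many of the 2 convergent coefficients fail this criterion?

Convergent coefficients and their comparison sets:
Gri (methods 1·2): 0.35 vs {0.23, 0.23} → pass.
TA (methods 1·2): 0.49 vs {0.23, 0.23} → pass.
0 of 2 fail.

0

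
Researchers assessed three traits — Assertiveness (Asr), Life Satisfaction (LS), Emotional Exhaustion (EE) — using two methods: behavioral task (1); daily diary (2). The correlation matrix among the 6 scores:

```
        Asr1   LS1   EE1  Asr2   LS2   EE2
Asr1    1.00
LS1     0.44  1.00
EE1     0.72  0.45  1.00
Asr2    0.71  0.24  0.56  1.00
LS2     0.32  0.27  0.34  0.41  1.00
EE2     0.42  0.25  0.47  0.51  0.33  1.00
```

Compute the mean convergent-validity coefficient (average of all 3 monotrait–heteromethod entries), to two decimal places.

Convergent values: 0.71, 0.27, 0.47; mean = 1.45/3 = 0.48.

0.48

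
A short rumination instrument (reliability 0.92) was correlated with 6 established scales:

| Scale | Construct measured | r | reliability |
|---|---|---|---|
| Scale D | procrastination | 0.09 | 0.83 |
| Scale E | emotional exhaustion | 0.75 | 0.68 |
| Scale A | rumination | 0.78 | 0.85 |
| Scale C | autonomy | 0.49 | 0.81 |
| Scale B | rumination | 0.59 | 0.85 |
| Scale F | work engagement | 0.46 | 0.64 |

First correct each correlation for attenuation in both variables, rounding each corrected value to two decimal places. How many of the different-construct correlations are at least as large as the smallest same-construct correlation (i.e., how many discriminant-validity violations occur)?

Disattenuated r (r / √(r_scale · r_new)):
  Scale D (disc): 0.09 / √(0.83·0.92) = 0.10
  Scale E (disc): 0.75 / √(0.68·0.92) = 0.95
  Scale A (conv): 0.78 / √(0.85·0.92) = 0.88
  Scale C (disc): 0.49 / √(0.81·0.92) = 0.57
  Scale B (conv): 0.59 / √(0.85·0.92) = 0.67
  Scale F (disc): 0.46 / √(0.64·0.92) = 0.60
Smallest convergent = 0.67. Discriminant values: 0.10, 0.95, 0.57, 0.60; count ≥ 0.67 → 1.

1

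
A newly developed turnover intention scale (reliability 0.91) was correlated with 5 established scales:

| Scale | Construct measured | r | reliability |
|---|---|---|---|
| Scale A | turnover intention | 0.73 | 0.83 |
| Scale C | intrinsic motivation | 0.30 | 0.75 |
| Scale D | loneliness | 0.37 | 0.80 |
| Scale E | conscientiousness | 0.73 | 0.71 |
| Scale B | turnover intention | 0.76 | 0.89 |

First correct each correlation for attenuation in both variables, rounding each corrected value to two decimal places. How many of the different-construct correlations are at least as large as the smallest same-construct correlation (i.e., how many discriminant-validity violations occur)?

Disattenuated r (r / √(r_scale · r_new)):
  Scale A (conv): 0.73 / √(0.83·0.91) = 0.84
  Scale C (disc): 0.30 / √(0.75·0.91) = 0.36
  Scale D (disc): 0.37 / √(0.80·0.91) = 0.43
  Scale E (disc): 0.73 / √(0.71·0.91) = 0.91
  Scale B (conv): 0.76 / √(0.89·0.91) = 0.84
Smallest convergent = 0.84. Discriminant values: 0.36, 0.43, 0.91; count ≥ 0.84 → 1.

1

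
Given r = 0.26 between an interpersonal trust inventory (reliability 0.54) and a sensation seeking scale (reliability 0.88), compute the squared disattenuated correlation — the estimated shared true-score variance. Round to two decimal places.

0.14

Disattenuated r = 0.26 / √(0.54 × 0.88) = 0.26 / 0.6893 = 0.3772.
Shared true-score variance = 0.3772² = 0.1423 ≈ 0.14.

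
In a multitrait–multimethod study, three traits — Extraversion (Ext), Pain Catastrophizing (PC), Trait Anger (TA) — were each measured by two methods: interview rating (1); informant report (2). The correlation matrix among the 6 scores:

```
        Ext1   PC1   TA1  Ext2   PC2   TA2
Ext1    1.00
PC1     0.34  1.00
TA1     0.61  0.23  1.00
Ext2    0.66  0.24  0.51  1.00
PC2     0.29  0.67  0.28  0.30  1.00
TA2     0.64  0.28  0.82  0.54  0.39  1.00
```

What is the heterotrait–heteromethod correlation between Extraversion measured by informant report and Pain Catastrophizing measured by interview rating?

Different traits and methods: r(Ext2, PC1) = 0.24.

0.24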